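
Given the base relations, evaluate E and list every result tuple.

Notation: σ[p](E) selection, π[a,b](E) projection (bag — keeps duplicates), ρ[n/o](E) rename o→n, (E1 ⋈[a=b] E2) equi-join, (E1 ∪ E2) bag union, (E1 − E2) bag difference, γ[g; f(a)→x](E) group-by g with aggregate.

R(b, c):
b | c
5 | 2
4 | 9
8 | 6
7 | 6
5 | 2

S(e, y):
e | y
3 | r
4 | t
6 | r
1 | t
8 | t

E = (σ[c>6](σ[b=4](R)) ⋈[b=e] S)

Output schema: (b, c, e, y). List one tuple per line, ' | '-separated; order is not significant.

Subexpression sizes:
  R → 5
  σ[b=4](R) → 1
  σ[c>6](σ[b=4](R)) → 1
  S → 5
  (σ[c>6](σ[b=4](R)) ⋈[b=e] S) → 1

== RESULT ==
b | c | e | y
4 | 9 | 4 | t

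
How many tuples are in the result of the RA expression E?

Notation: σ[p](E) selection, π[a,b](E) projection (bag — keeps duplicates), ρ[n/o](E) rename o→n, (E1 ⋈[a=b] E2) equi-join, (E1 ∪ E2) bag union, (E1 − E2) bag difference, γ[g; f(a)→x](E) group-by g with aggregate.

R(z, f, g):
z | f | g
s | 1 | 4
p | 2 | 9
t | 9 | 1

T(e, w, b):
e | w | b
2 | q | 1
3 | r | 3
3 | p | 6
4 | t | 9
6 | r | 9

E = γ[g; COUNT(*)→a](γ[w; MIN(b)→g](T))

Subexpression sizes:
  T → 5
  γ[w; MIN(b)→g](T) → 4
  γ[g; COUNT(*)→a](γ[w; MIN(b)→g](T)) → 4

|E| = 4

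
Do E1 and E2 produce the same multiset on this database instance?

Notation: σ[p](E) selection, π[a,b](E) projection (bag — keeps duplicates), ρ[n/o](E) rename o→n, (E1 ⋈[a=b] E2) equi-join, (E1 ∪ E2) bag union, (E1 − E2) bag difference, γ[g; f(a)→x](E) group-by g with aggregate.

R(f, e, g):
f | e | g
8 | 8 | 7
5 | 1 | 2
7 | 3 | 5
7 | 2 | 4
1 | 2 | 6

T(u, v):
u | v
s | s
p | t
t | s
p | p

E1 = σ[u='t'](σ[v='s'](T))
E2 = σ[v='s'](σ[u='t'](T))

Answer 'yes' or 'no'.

E1 subexpression sizes:
  T → 4
  σ[v='s'](T) → 2
  σ[u='t'](σ[v='s'](T)) → 1
E2 subexpression sizes:
  T → 4
  σ[u='t'](T) → 1
  σ[v='s'](σ[u='t'](T)) → 1

E1 and E2 produce the same multiset:
u | v
t | s

yes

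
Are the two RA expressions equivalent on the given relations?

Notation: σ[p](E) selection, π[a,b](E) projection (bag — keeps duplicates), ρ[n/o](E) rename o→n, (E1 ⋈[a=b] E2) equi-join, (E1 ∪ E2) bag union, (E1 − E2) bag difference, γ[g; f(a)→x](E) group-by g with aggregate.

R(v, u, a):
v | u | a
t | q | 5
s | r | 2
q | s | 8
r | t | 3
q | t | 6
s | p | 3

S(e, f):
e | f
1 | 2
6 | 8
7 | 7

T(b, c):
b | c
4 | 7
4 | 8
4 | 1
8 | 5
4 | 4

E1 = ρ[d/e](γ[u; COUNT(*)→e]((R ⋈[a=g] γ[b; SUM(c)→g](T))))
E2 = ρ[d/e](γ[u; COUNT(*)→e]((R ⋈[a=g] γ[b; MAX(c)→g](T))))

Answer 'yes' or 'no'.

E1 subexpression sizes:
  R → 6
  T → 5
  γ[b; SUM(c)→g](T) → 2
  (R ⋈[a=g] γ[b; SUM(c)→g](T)) → 1
  γ[u; COUNT(*)→e]((R ⋈[a=g] γ[b; SUM(c)→g](T))) → 1
  ρ[d/e](γ[u; COUNT(*)→e]((R ⋈[a=g] γ[b; SUM(c)→g](T)))) → 1
E2 subexpression sizes:
  R → 6
  T → 5
  γ[b; MAX(c)→g](T) → 2
  (R ⋈[a=g] γ[b; MAX(c)→g](T)) → 2
  γ[u; COUNT(*)→e]((R ⋈[a=g] γ[b; MAX(c)→g](T))) → 2
  ρ[d/e](γ[u; COUNT(*)→e]((R ⋈[a=g] γ[b; MAX(c)→g](T)))) → 2

E1 result:
u | d
q | 1
E2 result:
u | d
q | 1
s | 1
Witness: ('s', 1) appears 0× in E1 but 1× in E2.

no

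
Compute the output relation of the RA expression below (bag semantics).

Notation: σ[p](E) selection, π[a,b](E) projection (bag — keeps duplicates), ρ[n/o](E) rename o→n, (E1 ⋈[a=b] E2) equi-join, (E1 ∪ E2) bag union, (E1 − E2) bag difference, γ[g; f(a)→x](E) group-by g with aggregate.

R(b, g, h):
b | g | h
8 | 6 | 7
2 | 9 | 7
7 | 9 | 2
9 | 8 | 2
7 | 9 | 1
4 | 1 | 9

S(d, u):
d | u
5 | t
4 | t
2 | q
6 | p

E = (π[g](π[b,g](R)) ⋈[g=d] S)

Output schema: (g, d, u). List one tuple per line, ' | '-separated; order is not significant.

Per-node cardinality:
  R → 6
  π[b,g](R) → 6
  π[g](π[b,g](R)) → 6
  S → 4
  (π[g](π[b,g](R)) ⋈[g=d] S) → 1

== RESULT ==
g | d | u
6 | 6 | p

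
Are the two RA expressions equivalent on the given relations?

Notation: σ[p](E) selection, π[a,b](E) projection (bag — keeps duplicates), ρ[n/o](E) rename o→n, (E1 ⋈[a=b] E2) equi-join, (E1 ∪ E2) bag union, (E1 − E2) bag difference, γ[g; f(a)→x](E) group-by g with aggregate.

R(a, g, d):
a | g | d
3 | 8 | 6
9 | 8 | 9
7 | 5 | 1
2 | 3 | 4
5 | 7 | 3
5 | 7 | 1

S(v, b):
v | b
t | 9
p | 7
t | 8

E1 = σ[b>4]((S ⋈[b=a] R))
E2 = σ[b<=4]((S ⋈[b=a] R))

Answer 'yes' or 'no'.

E1 stepwise |·|:
  S → 3
  R → 6
  (S ⋈[b=a] R) → 2
  σ[b>4]((S ⋈[b=a] R)) → 2
E2 stepwise |·|:
  S → 3
  R → 6
  (S ⋈[b=a] R) → 2
  σ[b<=4]((S ⋈[b=a] R)) → 0

E1 result:
v | b | a | g | d
p | 7 | 7 | 5 | 1
t | 9 | 9 | 8 | 9
E2 result:
v | b | a | g | d
(0 rows)
Witness: ('t', 9, 9, 8, 9) appears 1× in E1 but 0× in E2.

no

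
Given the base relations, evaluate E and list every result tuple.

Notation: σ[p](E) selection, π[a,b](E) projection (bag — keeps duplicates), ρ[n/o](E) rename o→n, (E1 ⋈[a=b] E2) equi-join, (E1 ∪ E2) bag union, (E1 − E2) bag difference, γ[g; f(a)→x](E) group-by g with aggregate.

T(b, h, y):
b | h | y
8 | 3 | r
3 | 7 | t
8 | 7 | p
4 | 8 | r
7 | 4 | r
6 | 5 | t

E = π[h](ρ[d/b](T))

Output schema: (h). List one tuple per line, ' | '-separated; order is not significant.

Subexpression sizes:
  T → 6
  ρ[d/b](T) → 6
  π[h](ρ[d/b](T)) → 6

== RESULT ==
h
3
4
5
7
7
8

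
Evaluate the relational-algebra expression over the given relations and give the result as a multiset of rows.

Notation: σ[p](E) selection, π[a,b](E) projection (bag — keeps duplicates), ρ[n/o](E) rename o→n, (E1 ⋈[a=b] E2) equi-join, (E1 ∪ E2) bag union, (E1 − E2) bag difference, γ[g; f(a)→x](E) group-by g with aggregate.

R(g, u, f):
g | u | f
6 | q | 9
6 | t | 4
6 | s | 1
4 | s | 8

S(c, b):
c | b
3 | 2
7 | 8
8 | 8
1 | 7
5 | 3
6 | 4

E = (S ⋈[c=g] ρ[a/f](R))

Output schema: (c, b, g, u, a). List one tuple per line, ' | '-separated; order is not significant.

Subexpression sizes:
  S → 6
  R → 4
  ρ[a/f](R) → 4
  (S ⋈[c=g] ρ[a/f](R)) → 3

== RESULT ==
c | b | g | u | a
6 | 4 | 6 | q | 9
6 | 4 | 6 | s | 1
6 | 4 | 6 | t | 4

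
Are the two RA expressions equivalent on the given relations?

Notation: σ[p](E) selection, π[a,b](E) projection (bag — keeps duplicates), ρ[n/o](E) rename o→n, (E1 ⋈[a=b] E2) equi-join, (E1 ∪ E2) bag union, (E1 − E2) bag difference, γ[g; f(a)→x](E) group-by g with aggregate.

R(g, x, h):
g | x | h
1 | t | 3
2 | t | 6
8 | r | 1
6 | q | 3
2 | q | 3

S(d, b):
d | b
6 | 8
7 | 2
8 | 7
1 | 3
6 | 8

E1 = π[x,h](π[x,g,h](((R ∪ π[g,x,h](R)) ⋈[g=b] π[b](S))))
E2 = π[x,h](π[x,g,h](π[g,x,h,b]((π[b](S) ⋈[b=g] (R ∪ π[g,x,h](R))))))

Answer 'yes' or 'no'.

E1 stepwise |·|:
  R → 5
  R → 5
  π[g,x,h](R) → 5
  (R ∪ π[g,x,h](R)) → 10
  S → 5
  π[b](S) → 5
  ((R ∪ π[g,x,h](R)) ⋈[g=b] π[b](S)) → 8
  π[x,g,h](((R ∪ π[g,x,h](R)) ⋈[g=b] π[b](S))) → 8
  π[x,h](π[x,g,h](((R ∪ π[g,x,h](R)) ⋈[g=b] π[b](S)))) → 8
E2 stepwise |·|:
  S → 5
  π[b](S) → 5
  R → 5
  R → 5
  π[g,x,h](R) → 5
  (R ∪ π[g,x,h](R)) → 10
  (π[b](S) ⋈[b=g] (R ∪ π[g,x,h](R))) → 8
  π[g,x,h,b]((π[b](S) ⋈[b=g] (R ∪ π[g,x,h](R)))) → 8
  π[x,g,h](π[g,x,h,b]((π[b](S) ⋈[b=g] (R ∪ π[g,x,h](R))))) → 8
  π[x,h](π[x,g,h](π[g,x,h,b]((π[b](S) ⋈[b=g] (R ∪ π[g,x,h](R)))))) → 8

E1 and E2 produce the same multiset:
x | h
q | 3
q | 3
r | 1
r | 1
r | 1
r | 1
t | 6
t | 6

yes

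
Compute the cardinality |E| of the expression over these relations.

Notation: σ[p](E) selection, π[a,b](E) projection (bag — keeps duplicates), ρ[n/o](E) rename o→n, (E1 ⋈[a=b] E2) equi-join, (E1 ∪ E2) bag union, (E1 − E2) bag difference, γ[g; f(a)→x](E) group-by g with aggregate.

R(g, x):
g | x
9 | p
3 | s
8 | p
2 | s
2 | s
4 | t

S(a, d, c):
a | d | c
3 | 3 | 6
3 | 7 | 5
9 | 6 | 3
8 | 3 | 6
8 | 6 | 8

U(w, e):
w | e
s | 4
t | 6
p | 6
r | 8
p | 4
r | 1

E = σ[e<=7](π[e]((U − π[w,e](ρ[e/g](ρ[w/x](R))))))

Stepwise |·|:
  U → 6
  R → 6
  ρ[w/x](R) → 6
  ρ[e/g](ρ[w/x](R)) → 6
  π[w,e](ρ[e/g](ρ[w/x](R))) → 6
  (U − π[w,e](ρ[e/g](ρ[w/x](R)))) → 6
  π[e]((U − π[w,e](ρ[e/g](ρ[w/x](R))))) → 6
  σ[e<=7](π[e]((U − π[w,e](ρ[e/g](ρ[w/x](R)))))) → 5

|E| = 5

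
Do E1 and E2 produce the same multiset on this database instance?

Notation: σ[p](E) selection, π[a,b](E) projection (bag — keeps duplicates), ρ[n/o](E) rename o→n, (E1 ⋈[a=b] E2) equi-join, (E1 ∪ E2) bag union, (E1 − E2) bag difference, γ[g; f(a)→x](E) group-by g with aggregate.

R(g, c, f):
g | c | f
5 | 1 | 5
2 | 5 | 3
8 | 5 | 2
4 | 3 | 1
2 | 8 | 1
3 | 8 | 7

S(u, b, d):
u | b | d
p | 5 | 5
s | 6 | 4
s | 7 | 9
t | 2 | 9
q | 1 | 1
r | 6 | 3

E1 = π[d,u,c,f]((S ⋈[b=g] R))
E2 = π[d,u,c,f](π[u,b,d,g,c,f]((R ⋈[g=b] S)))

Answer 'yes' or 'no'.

E1 stepwise |·|:
  S → 6
  R → 6
  (S ⋈[b=g] R) → 3
  π[d,u,c,f]((S ⋈[b=g] R)) → 3
E2 stepwise |·|:
  R → 6
  S → 6
  (R ⋈[g=b] S) → 3
  π[u,b,d,g,c,f]((R ⋈[g=b] S)) → 3
  π[d,u,c,f](π[u,b,d,g,c,f]((R ⋈[g=b] S))) → 3

E1 and E2 produce the same multiset:
d | u | c | f
5 | p | 1 | 5
9 | t | 5 | 3
9 | t | 8 | 1

yes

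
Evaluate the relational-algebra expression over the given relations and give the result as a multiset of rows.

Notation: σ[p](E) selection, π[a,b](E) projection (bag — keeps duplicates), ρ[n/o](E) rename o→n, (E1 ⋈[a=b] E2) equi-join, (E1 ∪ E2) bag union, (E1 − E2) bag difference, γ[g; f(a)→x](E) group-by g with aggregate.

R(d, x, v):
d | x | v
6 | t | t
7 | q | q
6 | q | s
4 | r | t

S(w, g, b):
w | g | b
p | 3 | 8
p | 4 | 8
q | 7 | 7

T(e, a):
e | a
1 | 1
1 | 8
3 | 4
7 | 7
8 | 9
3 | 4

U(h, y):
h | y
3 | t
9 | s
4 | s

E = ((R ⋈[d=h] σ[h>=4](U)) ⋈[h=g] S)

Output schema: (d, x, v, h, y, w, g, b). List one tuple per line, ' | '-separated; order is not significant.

Subexpression sizes:
  R → 4
  U → 3
  σ[h>=4](U) → 2
  (R ⋈[d=h] σ[h>=4](U)) → 1
  S → 3
  ((R ⋈[d=h] σ[h>=4](U)) ⋈[h=g] S) → 1

== RESULT ==
d | x | v | h | y | w | g | b
4 | r | t | 4 | s | p | 4 | 8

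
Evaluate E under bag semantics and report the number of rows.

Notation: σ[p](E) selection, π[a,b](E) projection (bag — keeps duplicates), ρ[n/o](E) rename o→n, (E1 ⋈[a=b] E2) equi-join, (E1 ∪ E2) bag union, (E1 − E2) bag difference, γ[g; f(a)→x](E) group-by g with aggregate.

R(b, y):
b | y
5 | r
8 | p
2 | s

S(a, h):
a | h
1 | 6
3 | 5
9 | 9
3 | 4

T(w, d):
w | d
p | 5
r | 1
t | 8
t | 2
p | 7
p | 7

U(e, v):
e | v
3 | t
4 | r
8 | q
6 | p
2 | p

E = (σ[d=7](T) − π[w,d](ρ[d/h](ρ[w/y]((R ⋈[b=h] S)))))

Row counts bottom-up:
  T → 6
  σ[d=7](T) → 2
  R → 3
  S → 4
  (R ⋈[b=h] S) → 1
  ρ[w/y]((R ⋈[b=h] S)) → 1
  ρ[d/h](ρ[w/y]((R ⋈[b=h] S))) → 1
  π[w,d](ρ[d/h](ρ[w/y]((R ⋈[b=h] S)))) → 1
  (σ[d=7](T) − π[w,d](ρ[d/h](ρ[w/y]((R ⋈[b=h] S))))) → 2

|E| = 2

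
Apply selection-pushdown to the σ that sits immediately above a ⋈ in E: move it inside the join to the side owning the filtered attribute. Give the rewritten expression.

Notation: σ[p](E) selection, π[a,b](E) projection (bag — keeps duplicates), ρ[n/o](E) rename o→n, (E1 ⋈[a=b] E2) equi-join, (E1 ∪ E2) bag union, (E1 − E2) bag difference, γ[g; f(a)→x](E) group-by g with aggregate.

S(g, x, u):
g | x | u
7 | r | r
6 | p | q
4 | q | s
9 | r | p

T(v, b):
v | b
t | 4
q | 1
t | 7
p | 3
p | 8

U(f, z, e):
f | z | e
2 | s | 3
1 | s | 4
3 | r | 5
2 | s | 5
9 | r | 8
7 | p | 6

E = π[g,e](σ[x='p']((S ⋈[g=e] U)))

σ filters on x, owned by the left side.
E' = π[g,e]((σ[x='p'](S) ⋈[g=e] U))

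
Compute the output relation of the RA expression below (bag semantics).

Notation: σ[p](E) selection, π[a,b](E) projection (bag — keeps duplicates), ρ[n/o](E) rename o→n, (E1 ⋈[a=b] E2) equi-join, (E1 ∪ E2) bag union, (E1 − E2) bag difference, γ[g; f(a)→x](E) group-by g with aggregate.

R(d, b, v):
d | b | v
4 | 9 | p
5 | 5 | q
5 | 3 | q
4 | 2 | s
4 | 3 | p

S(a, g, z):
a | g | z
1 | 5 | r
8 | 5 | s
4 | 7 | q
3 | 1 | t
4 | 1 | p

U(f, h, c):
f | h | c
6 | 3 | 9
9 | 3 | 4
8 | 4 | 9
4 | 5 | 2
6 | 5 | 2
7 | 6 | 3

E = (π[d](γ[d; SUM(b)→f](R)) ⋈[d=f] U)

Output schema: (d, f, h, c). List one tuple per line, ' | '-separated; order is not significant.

Subexpression sizes:
  R → 5
  γ[d; SUM(b)→f](R) → 2
  π[d](γ[d; SUM(b)→f](R)) → 2
  U → 6
  (π[d](γ[d; SUM(b)→f](R)) ⋈[d=f] U) → 1

== RESULT ==
d | f | h | c
4 | 4 | 5 | 2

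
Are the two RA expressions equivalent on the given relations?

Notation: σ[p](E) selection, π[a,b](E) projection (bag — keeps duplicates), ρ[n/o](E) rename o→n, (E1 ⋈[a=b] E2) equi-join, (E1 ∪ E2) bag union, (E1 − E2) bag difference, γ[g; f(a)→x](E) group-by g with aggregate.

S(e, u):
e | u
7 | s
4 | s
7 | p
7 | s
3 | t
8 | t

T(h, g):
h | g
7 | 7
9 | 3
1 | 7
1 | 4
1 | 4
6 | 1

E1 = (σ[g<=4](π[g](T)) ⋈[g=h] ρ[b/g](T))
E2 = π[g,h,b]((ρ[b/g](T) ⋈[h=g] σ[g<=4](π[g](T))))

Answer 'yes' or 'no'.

E1 per-node cardinality:
  T → 6
  π[g](T) → 6
  σ[g<=4](π[g](T)) → 4
  T → 6
  ρ[b/g](T) → 6
  (σ[g<=4](π[g](T)) ⋈[g=h] ρ[b/g](T)) → 3
E2 per-node cardinality:
  T → 6
  ρ[b/g](T) → 6
  T → 6
  π[g](T) → 6
  σ[g<=4](π[g](T)) → 4
  (ρ[b/g](T) ⋈[h=g] σ[g<=4](π[g](T))) → 3
  π[g,h,b]((ρ[b/g](T) ⋈[h=g] σ[g<=4](π[g](T)))) → 3

E1 and E2 produce the same multiset:
g | h | b
1 | 1 | 4
1 | 1 | 4
1 | 1 | 7

yes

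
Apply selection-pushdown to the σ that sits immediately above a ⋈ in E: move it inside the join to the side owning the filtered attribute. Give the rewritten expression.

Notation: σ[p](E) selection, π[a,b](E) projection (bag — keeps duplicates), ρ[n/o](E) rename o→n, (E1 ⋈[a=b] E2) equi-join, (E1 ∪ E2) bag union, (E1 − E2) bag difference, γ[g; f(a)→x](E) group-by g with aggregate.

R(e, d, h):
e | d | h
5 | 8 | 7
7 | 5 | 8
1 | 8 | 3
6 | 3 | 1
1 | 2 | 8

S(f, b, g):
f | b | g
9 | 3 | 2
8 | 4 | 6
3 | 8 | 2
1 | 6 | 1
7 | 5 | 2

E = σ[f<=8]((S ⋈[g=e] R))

σ filters on f, owned by the left side.
E' = (σ[f<=8](S) ⋈[g=e] R)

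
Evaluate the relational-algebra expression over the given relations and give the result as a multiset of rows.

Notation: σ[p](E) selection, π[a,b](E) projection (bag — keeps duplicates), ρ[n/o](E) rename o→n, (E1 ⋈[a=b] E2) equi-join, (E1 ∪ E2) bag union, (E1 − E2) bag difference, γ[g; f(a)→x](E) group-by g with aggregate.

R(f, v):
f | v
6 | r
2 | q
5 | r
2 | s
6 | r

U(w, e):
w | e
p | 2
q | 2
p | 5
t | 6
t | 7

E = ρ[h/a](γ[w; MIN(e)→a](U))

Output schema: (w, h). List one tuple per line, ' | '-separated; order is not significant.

Per-node cardinality:
  U → 5
  γ[w; MIN(e)→a](U) → 3
  ρ[h/a](γ[w; MIN(e)→a](U)) → 3

== RESULT ==
w | h
p | 2
q | 2
t | 6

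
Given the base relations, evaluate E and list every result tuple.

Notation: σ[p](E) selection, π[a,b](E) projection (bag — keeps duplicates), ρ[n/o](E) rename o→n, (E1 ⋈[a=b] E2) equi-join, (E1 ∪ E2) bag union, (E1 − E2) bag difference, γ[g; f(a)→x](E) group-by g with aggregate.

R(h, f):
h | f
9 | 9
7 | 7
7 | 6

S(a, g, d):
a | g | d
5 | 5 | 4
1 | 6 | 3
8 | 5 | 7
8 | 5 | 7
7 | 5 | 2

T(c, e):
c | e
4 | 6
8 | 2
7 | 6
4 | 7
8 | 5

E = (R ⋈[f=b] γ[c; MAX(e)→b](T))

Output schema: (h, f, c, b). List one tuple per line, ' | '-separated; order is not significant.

Subexpression sizes:
  R → 3
  T → 5
  γ[c; MAX(e)→b](T) → 3
  (R ⋈[f=b] γ[c; MAX(e)→b](T)) → 2

== RESULT ==
h | f | c | b
7 | 6 | 7 | 6
7 | 7 | 4 | 7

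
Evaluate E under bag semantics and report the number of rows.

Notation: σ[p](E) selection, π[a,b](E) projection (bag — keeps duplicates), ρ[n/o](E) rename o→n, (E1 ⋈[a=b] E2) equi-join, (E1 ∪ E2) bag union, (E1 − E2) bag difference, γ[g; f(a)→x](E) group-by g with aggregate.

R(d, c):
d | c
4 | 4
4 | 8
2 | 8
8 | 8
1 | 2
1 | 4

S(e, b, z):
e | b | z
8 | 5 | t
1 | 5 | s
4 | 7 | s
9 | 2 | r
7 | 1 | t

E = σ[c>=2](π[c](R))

Subexpression sizes:
  R → 6
  π[c](R) → 6
  σ[c>=2](π[c](R)) → 6

|E| = 6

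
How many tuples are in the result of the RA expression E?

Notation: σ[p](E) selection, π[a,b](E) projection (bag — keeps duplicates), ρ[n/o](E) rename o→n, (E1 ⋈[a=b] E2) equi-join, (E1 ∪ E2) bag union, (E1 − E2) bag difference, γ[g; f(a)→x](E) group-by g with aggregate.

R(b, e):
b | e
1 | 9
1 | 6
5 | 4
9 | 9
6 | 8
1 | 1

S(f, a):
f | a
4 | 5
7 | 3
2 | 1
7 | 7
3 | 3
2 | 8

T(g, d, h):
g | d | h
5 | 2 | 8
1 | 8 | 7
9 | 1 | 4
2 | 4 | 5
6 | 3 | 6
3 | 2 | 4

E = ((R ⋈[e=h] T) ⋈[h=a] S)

Subexpression sizes:
  R → 6
  T → 6
  (R ⋈[e=h] T) → 4
  S → 6
  ((R ⋈[e=h] T) ⋈[h=a] S) → 1

|E| = 1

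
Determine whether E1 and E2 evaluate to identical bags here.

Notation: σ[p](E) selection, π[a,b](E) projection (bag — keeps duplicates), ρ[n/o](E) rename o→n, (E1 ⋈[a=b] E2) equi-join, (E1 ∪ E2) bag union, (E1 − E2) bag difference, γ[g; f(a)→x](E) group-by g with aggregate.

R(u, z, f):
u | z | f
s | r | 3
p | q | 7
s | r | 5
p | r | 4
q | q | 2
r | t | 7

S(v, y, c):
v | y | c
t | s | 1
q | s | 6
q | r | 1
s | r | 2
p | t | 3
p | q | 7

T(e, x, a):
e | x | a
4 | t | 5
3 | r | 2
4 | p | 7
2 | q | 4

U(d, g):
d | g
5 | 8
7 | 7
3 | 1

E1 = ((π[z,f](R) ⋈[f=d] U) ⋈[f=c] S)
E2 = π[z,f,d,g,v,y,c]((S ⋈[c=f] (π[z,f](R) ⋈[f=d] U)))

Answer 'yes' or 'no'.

E1 stepwise |·|:
  R → 6
  π[z,f](R) → 6
  U → 3
  (π[z,f](R) ⋈[f=d] U) → 4
  S → 6
  ((π[z,f](R) ⋈[f=d] U) ⋈[f=c] S) → 3
E2 stepwise |·|:
  S → 6
  R → 6
  π[z,f](R) → 6
  U → 3
  (π[z,f](R) ⋈[f=d] U) → 4
  (S ⋈[c=f] (π[z,f](R) ⋈[f=d] U)) → 3
  π[z,f,d,g,v,y,c]((S ⋈[c=f] (π[z,f](R) ⋈[f=d] U))) → 3

E1 and E2 produce the same multiset:
z | f | d | g | v | y | c
q | 7 | 7 | 7 | p | q | 7
r | 3 | 3 | 1 | p | t | 3
t | 7 | 7 | 7 | p | q | 7

yes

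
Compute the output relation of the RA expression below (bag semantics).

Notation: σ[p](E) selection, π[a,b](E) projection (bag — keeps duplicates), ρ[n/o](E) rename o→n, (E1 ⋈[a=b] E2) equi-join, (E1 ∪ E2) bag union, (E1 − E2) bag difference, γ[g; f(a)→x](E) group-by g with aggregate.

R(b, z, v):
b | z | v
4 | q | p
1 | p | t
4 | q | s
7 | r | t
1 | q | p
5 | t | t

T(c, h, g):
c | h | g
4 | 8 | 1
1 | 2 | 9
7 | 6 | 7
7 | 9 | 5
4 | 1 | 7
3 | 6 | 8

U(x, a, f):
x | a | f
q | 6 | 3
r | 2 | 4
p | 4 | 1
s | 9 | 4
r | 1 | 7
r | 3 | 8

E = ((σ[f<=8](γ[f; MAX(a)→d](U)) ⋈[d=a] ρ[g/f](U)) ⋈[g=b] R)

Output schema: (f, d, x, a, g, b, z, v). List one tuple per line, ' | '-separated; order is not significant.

Subexpression sizes:
  U → 6
  γ[f; MAX(a)→d](U) → 5
  σ[f<=8](γ[f; MAX(a)→d](U)) → 5
  U → 6
  ρ[g/f](U) → 6
  (σ[f<=8](γ[f; MAX(a)→d](U)) ⋈[d=a] ρ[g/f](U)) → 5
  R → 6
  ((σ[f<=8](γ[f; MAX(a)→d](U)) ⋈[d=a] ρ[g/f](U)) ⋈[g=b] R) → 5

== RESULT ==
f | d | x | a | g | b | z | v
1 | 4 | p | 4 | 1 | 1 | p | t
1 | 4 | p | 4 | 1 | 1 | q | p
4 | 9 | s | 9 | 4 | 4 | q | p
4 | 9 | s | 9 | 4 | 4 | q | s
7 | 1 | r | 1 | 7 | 7 | r | t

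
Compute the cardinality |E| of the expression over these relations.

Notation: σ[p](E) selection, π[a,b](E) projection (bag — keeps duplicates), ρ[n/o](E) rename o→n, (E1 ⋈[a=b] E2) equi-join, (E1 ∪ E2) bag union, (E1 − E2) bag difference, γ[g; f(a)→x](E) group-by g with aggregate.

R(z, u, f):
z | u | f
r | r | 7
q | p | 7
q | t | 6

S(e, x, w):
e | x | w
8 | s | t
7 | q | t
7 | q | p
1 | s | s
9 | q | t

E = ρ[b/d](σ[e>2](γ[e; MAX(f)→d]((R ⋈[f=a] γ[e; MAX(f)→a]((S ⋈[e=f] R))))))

Row counts bottom-up:
  R → 3
  S → 5
  R → 3
  (S ⋈[e=f] R) → 4
  γ[e; MAX(f)→a]((S ⋈[e=f] R)) → 1
  (R ⋈[f=a] γ[e; MAX(f)→a]((S ⋈[e=f] R))) → 2
  γ[e; MAX(f)→d]((R ⋈[f=a] γ[e; MAX(f)→a]((S ⋈[e=f] R)))) → 1
  σ[e>2](γ[e; MAX(f)→d]((R ⋈[f=a] γ[e; MAX(f)→a]((S ⋈[e=f] R))))) → 1
  ρ[b/d](σ[e>2](γ[e; MAX(f)→d]((R ⋈[f=a] γ[e; MAX(f)→a]((S ⋈[e=f] R)))))) → 1

|E| = 1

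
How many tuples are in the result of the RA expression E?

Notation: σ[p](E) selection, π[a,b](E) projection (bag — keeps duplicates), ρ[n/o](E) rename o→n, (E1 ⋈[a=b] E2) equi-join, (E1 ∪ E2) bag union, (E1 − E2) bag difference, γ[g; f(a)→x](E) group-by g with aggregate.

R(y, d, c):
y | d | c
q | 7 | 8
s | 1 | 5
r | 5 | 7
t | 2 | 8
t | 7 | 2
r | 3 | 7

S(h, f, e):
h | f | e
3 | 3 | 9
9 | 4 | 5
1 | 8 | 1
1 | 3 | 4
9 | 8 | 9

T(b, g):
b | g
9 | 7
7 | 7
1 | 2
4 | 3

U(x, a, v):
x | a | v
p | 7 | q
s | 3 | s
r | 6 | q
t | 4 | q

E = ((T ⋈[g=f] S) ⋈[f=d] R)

Per-node cardinality:
  T → 4
  S → 5
  (T ⋈[g=f] S) → 2
  R → 6
  ((T ⋈[g=f] S) ⋈[f=d] R) → 2

|E| = 2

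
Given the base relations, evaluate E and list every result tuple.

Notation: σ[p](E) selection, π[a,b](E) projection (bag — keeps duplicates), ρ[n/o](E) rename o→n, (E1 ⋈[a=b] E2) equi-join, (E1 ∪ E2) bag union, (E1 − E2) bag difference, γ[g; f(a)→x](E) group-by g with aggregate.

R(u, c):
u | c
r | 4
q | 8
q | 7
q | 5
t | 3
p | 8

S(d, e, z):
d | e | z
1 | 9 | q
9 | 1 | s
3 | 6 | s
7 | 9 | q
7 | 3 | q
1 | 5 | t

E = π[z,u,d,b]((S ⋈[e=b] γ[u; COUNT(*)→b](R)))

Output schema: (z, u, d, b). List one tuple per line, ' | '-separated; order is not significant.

Stepwise |·|:
  S → 6
  R → 6
  γ[u; COUNT(*)→b](R) → 4
  (S ⋈[e=b] γ[u; COUNT(*)→b](R)) → 4
  π[z,u,d,b]((S ⋈[e=b] γ[u; COUNT(*)→b](R))) → 4

== RESULT ==
z | u | d | b
q | q | 7 | 3
s | p | 9 | 1
s | r | 9 | 1
s | t | 9 | 1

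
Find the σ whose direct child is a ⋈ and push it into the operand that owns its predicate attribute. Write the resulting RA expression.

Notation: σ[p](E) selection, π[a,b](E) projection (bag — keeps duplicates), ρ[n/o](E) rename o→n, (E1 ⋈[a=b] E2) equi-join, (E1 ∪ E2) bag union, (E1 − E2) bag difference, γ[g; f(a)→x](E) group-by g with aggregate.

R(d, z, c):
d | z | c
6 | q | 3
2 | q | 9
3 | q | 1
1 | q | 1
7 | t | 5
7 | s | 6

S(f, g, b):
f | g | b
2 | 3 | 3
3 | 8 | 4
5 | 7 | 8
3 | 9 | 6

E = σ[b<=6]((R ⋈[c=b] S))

σ filters on b, owned by the right side.
E' = (R ⋈[c=b] σ[b<=6](S))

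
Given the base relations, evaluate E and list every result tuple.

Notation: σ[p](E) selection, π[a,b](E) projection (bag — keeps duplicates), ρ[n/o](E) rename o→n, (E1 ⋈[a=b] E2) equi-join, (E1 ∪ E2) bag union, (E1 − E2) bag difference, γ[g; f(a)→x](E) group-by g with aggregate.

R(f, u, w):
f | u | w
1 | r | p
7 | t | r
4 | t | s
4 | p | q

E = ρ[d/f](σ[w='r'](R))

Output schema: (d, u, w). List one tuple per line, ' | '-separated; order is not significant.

Subexpression sizes:
  R → 4
  σ[w='r'](R) → 1
  ρ[d/f](σ[w='r'](R)) → 1

== RESULT ==
d | u | w
7 | t | r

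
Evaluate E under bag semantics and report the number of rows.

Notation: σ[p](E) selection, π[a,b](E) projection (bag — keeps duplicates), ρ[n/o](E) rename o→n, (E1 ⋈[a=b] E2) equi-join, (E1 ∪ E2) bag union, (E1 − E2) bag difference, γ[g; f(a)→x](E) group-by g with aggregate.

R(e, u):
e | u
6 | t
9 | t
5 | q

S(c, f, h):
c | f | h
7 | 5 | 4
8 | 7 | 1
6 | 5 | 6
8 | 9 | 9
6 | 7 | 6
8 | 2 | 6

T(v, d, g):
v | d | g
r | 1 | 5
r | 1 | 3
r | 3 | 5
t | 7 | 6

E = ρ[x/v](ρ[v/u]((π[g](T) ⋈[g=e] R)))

Per-node cardinality:
  T → 4
  π[g](T) → 4
  R → 3
  (π[g](T) ⋈[g=e] R) → 3
  ρ[v/u]((π[g](T) ⋈[g=e] R)) → 3
  ρ[x/v](ρ[v/u]((π[g](T) ⋈[g=e] R))) → 3

|E| = 3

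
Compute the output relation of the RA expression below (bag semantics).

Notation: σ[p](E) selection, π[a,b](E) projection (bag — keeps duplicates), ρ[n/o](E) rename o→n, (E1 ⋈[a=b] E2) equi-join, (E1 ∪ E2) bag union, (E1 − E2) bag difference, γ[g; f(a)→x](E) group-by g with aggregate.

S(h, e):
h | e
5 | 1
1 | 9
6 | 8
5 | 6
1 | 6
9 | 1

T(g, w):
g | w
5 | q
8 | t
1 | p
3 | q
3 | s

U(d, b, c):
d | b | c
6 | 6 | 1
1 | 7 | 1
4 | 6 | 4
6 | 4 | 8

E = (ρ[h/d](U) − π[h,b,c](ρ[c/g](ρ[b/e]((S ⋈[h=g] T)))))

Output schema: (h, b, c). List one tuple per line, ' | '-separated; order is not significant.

Row counts bottom-up:
  U → 4
  ρ[h/d](U) → 4
  S → 6
  T → 5
  (S ⋈[h=g] T) → 4
  ρ[b/e]((S ⋈[h=g] T)) → 4
  ρ[c/g](ρ[b/e]((S ⋈[h=g] T))) → 4
  π[h,b,c](ρ[c/g](ρ[b/e]((S ⋈[h=g] T)))) → 4
  (ρ[h/d](U) − π[h,b,c](ρ[c/g](ρ[b/e]((S ⋈[h=g] T))))) → 4

== RESULT ==
h | b | c
1 | 7 | 1
4 | 6 | 4
6 | 4 | 8
6 | 6 | 1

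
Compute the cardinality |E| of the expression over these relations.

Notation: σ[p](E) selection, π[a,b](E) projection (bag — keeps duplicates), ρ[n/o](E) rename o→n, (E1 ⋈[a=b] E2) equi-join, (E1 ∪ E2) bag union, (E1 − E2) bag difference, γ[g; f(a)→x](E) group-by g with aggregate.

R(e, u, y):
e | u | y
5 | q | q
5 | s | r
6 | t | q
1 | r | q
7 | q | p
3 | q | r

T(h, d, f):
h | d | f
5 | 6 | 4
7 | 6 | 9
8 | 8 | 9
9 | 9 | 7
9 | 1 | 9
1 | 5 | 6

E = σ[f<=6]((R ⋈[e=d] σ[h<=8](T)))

Subexpression sizes:
  R → 6
  T → 6
  σ[h<=8](T) → 4
  (R ⋈[e=d] σ[h<=8](T)) → 4
  σ[f<=6]((R ⋈[e=d] σ[h<=8](T))) → 3

|E| = 3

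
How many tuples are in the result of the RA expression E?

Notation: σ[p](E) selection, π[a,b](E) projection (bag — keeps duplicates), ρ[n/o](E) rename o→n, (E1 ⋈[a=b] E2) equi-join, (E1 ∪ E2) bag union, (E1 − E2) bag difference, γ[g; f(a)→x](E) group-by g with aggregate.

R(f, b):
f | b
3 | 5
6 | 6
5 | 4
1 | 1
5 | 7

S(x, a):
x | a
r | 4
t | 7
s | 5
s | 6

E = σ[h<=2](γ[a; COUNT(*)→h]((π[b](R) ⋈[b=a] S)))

Per-node cardinality:
  R → 5
  π[b](R) → 5
  S → 4
  (π[b](R) ⋈[b=a] S) → 4
  γ[a; COUNT(*)→h]((π[b](R) ⋈[b=a] S)) → 4
  σ[h<=2](γ[a; COUNT(*)→h]((π[b](R) ⋈[b=a] S))) → 4

|E| = 4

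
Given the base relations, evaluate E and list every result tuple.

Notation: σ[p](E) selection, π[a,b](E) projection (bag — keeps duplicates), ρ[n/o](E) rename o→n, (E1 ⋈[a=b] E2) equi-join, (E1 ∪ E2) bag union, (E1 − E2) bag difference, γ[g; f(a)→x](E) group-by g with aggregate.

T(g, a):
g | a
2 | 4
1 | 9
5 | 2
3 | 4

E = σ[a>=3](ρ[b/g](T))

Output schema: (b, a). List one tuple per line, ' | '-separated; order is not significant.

Stepwise |·|:
  T → 4
  ρ[b/g](T) → 4
  σ[a>=3](ρ[b/g](T)) → 3

== RESULT ==
b | a
1 | 9
2 | 4
3 | 4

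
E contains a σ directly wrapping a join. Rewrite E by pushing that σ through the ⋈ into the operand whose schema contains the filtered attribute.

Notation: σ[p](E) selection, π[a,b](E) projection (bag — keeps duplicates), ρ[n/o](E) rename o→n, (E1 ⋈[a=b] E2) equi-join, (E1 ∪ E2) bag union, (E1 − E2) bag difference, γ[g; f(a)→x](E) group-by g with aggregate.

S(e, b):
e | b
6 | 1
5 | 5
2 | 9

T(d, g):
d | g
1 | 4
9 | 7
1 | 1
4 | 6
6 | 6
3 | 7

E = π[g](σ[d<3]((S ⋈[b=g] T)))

σ filters on d, owned by the right side.
E' = π[g]((S ⋈[b=g] σ[d<3](T)))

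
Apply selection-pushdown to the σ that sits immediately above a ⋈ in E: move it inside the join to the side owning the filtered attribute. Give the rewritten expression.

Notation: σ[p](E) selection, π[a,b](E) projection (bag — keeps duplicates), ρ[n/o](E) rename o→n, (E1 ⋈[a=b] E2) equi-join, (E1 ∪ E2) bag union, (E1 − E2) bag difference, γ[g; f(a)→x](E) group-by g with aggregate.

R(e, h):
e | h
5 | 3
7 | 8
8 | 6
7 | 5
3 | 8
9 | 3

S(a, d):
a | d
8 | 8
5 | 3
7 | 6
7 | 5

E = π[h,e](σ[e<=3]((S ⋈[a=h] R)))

σ filters on e, owned by the right side.
E' = π[h,e]((S ⋈[a=h] σ[e<=3](R)))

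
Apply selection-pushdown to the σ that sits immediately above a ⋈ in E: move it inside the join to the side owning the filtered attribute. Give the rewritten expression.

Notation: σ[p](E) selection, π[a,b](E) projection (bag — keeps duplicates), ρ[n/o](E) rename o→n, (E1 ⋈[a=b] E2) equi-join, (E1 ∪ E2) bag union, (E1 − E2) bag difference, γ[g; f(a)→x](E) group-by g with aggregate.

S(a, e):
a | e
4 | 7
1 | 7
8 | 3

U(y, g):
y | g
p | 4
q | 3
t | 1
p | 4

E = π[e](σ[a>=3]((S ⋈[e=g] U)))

σ filters on a, owned by the left side.
E' = π[e]((σ[a>=3](S) ⋈[e=g] U))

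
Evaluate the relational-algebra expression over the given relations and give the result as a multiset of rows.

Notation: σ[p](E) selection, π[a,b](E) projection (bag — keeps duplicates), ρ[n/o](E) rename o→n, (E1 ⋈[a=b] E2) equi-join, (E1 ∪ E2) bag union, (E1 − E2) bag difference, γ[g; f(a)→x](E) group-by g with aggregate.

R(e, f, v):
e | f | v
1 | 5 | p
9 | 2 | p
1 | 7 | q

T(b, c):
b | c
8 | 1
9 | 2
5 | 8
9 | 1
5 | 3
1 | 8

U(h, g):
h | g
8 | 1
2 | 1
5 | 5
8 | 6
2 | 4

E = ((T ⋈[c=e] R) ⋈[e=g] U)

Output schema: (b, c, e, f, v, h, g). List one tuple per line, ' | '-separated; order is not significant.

Subexpression sizes:
  T → 6
  R → 3
  (T ⋈[c=e] R) → 4
  U → 5
  ((T ⋈[c=e] R) ⋈[e=g] U) → 8

== RESULT ==
b | c | e | f | v | h | g
8 | 1 | 1 | 5 | p | 2 | 1
8 | 1 | 1 | 5 | p | 8 | 1
8 | 1 | 1 | 7 | q | 2 | 1
8 | 1 | 1 | 7 | q | 8 | 1
9 | 1 | 1 | 5 | p | 2 | 1
9 | 1 | 1 | 5 | p | 8 | 1
9 | 1 | 1 | 7 | q | 2 | 1
9 | 1 | 1 | 7 | q | 8 | 1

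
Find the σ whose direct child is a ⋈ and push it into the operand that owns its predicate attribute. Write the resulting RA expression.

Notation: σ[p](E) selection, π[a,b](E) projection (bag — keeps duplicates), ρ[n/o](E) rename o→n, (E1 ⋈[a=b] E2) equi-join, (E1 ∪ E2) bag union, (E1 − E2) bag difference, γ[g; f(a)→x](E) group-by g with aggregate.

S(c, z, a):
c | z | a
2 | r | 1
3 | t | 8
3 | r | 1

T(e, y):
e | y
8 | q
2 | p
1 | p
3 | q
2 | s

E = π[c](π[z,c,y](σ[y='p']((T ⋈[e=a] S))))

σ filters on y, owned by the left side.
E' = π[c](π[z,c,y]((σ[y='p'](T) ⋈[e=a] S)))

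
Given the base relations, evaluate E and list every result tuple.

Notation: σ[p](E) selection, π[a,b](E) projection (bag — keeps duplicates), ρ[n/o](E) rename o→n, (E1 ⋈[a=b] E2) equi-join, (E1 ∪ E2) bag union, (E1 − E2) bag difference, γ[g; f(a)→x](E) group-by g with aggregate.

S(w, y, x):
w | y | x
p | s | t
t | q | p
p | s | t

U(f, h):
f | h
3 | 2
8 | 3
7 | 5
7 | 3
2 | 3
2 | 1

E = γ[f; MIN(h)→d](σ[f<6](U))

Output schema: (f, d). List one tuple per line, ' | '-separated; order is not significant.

Per-node cardinality:
  U → 6
  σ[f<6](U) → 3
  γ[f; MIN(h)→d](σ[f<6](U)) → 2

== RESULT ==
f | d
2 | 1
3 | 2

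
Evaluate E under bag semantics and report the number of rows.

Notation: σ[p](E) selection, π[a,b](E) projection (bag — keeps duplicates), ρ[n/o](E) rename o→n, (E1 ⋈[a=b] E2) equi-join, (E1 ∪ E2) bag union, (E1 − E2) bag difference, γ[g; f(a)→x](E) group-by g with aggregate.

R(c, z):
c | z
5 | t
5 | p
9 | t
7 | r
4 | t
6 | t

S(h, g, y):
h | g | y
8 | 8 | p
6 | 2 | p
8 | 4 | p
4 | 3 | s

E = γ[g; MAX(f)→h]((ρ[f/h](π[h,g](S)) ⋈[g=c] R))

Row counts bottom-up:
  S → 4
  π[h,g](S) → 4
  ρ[f/h](π[h,g](S)) → 4
  R → 6
  (ρ[f/h](π[h,g](S)) ⋈[g=c] R) → 1
  γ[g; MAX(f)→h]((ρ[f/h](π[h,g](S)) ⋈[g=c] R)) → 1

|E| = 1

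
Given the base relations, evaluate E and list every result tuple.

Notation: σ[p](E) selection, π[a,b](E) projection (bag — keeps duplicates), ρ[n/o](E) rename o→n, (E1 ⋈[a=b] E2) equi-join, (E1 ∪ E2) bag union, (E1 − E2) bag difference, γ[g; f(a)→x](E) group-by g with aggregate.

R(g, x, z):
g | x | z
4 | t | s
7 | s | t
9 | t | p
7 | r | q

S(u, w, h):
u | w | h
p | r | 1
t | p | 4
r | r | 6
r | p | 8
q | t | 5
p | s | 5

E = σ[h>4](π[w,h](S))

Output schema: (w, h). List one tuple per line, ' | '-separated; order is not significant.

Row counts bottom-up:
  S → 6
  π[w,h](S) → 6
  σ[h>4](π[w,h](S)) → 4

== RESULT ==
w | h
p | 8
r | 6
s | 5
t | 5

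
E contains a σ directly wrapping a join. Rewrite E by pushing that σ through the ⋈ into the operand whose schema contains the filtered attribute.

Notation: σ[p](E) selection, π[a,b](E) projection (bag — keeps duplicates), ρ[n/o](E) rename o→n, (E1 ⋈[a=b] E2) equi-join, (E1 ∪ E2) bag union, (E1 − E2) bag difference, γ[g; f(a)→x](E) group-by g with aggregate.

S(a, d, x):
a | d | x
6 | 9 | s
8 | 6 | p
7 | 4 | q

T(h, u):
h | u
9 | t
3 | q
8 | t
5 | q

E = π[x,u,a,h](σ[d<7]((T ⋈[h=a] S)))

σ filters on d, owned by the right side.
E' = π[x,u,a,h]((T ⋈[h=a] σ[d<7](S)))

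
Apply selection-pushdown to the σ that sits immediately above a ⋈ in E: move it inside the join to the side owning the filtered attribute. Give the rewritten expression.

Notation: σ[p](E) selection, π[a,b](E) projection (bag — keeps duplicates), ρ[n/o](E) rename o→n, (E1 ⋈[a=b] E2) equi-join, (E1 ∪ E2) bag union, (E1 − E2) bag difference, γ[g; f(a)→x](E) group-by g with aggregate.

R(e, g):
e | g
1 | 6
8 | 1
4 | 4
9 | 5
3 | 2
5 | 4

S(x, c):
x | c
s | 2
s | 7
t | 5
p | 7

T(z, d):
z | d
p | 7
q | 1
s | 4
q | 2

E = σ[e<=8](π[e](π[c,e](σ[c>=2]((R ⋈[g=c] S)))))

σ filters on c, owned by the right side.
E' = σ[e<=8](π[e](π[c,e]((R ⋈[g=c] σ[c>=2](S)))))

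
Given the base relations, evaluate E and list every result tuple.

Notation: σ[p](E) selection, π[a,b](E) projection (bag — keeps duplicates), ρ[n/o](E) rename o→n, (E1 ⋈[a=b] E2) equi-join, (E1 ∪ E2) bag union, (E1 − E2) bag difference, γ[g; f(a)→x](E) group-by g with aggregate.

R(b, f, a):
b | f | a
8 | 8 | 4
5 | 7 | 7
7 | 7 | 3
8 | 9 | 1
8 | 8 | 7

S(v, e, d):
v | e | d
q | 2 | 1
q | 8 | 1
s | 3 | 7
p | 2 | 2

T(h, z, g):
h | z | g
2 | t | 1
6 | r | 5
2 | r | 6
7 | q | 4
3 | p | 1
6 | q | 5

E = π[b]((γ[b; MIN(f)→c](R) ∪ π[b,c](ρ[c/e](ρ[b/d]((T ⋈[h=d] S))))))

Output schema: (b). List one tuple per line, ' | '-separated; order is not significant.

Subexpression sizes:
  R → 5
  γ[b; MIN(f)→c](R) → 3
  T → 6
  S → 4
  (T ⋈[h=d] S) → 3
  ρ[b/d]((T ⋈[h=d] S)) → 3
  ρ[c/e](ρ[b/d]((T ⋈[h=d] S))) → 3
  π[b,c](ρ[c/e](ρ[b/d]((T ⋈[h=d] S)))) → 3
  (γ[b; MIN(f)→c](R) ∪ π[b,c](ρ[c/e](ρ[b/d]((T ⋈[h=d] S))))) → 6
  π[b]((γ[b; MIN(f)→c](R) ∪ π[b,c](ρ[c/e](ρ[b/d]((T ⋈[h=d] S)))))) → 6

== RESULT ==
b
2
2
5
7
7
8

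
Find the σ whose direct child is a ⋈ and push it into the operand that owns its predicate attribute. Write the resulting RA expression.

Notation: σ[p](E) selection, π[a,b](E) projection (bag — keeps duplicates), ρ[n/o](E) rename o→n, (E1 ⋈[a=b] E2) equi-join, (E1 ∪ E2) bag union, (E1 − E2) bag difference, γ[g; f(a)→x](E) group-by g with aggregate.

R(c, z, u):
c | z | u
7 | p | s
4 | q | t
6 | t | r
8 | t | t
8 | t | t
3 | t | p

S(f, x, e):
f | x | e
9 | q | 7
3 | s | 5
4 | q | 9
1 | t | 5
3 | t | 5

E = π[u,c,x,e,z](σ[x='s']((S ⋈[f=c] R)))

σ filters on x, owned by the left side.
E' = π[u,c,x,e,z]((σ[x='s'](S) ⋈[f=c] R))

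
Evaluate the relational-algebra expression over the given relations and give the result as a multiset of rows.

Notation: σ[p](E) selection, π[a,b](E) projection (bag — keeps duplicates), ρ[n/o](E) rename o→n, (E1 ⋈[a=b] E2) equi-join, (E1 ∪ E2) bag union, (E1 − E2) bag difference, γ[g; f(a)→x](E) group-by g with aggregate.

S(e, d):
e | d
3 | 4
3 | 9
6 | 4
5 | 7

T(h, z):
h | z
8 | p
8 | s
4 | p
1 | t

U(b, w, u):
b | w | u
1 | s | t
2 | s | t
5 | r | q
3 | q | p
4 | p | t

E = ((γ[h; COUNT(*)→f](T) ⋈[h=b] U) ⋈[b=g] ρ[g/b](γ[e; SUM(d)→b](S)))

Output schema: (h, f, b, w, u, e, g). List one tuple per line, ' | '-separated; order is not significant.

Per-node cardinality:
  T → 4
  γ[h; COUNT(*)→f](T) → 3
  U → 5
  (γ[h; COUNT(*)→f](T) ⋈[h=b] U) → 2
  S → 4
  γ[e; SUM(d)→b](S) → 3
  ρ[g/b](γ[e; SUM(d)→b](S)) → 3
  ((γ[h; COUNT(*)→f](T) ⋈[h=b] U) ⋈[b=g] ρ[g/b](γ[e; SUM(d)→b](S))) → 1

== RESULT ==
h | f | b | w | u | e | g
4 | 1 | 4 | p | t | 6 | 4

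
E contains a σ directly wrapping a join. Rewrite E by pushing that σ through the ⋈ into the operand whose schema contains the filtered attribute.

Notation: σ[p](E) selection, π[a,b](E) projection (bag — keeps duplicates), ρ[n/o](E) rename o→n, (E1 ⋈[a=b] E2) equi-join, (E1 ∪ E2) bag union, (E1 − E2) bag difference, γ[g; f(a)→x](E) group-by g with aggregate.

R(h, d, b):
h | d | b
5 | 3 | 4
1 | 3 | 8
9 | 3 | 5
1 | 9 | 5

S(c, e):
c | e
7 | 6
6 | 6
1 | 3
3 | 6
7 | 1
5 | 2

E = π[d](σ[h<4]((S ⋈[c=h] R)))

σ filters on h, owned by the right side.
E' = π[d]((S ⋈[c=h] σ[h<4](R)))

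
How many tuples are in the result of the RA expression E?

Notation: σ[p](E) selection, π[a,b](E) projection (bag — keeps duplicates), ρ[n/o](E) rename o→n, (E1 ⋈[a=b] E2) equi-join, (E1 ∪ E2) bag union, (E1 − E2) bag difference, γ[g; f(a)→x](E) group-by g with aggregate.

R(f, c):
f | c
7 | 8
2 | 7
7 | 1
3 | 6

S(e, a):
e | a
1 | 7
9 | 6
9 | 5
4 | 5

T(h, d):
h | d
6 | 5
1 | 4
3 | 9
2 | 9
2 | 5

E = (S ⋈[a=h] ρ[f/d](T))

Per-node cardinality:
  S → 4
  T → 5
  ρ[f/d](T) → 5
  (S ⋈[a=h] ρ[f/d](T)) → 1

|E| = 1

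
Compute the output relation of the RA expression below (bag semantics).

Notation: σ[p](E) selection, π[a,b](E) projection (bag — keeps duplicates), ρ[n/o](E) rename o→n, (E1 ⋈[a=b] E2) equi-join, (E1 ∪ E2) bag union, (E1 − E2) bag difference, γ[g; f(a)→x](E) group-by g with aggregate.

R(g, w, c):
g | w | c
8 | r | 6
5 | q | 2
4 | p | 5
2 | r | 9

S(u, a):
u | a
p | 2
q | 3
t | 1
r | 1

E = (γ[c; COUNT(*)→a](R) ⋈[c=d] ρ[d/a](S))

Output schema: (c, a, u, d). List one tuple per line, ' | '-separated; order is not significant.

Stepwise |·|:
  R → 4
  γ[c; COUNT(*)→a](R) → 4
  S → 4
  ρ[d/a](S) → 4
  (γ[c; COUNT(*)→a](R) ⋈[c=d] ρ[d/a](S)) → 1

== RESULT ==
c | a | u | d
2 | 1 | p | 2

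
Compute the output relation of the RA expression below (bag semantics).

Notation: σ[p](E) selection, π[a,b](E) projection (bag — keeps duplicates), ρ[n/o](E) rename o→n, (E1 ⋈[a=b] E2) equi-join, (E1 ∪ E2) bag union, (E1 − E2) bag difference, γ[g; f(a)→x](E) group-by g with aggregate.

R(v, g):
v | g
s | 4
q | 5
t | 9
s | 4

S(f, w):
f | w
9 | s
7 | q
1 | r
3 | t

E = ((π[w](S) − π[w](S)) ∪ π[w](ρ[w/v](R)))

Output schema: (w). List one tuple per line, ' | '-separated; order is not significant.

Stepwise |·|:
  S → 4
  π[w](S) → 4
  S → 4
  π[w](S) → 4
  (π[w](S) − π[w](S)) → 0
  R → 4
  ρ[w/v](R) → 4
  π[w](ρ[w/v](R)) → 4
  ((π[w](S) − π[w](S)) ∪ π[w](ρ[w/v](R))) → 4

== RESULT ==
w
q
s
s
t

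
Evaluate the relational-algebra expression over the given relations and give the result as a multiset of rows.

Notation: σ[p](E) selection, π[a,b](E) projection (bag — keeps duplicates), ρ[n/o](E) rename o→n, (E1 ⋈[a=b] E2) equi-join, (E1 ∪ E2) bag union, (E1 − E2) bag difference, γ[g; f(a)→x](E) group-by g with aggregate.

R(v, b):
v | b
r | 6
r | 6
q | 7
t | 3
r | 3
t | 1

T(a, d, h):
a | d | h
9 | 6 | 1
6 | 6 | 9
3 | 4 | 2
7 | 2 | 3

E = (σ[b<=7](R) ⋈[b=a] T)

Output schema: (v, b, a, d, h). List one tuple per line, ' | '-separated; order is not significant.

Subexpression sizes:
  R → 6
  σ[b<=7](R) → 6
  T → 4
  (σ[b<=7](R) ⋈[b=a] T) → 5

== RESULT ==
v | b | a | d | h
q | 7 | 7 | 2 | 3
r | 3 | 3 | 4 | 2
r | 6 | 6 | 6 | 9
r | 6 | 6 | 6 | 9
t | 3 | 3 | 4 | 2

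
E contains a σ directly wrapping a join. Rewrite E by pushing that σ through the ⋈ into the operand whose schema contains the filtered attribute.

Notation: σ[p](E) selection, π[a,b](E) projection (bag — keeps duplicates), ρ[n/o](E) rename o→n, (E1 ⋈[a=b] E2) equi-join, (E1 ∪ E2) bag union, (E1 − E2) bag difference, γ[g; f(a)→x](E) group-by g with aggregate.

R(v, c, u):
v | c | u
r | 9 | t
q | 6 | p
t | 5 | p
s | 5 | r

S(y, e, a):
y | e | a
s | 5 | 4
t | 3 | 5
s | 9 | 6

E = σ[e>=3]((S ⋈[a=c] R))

σ filters on e, owned by the left side.
E' = (σ[e>=3](S) ⋈[a=c] R)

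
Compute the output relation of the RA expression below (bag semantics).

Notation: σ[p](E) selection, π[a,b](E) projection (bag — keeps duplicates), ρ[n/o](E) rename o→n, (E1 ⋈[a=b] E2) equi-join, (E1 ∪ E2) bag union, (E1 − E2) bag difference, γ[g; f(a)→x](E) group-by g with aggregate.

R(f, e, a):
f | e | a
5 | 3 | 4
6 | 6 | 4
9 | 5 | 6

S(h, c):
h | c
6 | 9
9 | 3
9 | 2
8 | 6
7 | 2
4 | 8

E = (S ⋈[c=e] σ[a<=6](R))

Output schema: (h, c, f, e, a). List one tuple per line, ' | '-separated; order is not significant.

Per-node cardinality:
  S → 6
  R → 3
  σ[a<=6](R) → 3
  (S ⋈[c=e] σ[a<=6](R)) → 2

== RESULT ==
h | c | f | e | a
8 | 6 | 6 | 6 | 4
9 | 3 | 5 | 3 | 4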